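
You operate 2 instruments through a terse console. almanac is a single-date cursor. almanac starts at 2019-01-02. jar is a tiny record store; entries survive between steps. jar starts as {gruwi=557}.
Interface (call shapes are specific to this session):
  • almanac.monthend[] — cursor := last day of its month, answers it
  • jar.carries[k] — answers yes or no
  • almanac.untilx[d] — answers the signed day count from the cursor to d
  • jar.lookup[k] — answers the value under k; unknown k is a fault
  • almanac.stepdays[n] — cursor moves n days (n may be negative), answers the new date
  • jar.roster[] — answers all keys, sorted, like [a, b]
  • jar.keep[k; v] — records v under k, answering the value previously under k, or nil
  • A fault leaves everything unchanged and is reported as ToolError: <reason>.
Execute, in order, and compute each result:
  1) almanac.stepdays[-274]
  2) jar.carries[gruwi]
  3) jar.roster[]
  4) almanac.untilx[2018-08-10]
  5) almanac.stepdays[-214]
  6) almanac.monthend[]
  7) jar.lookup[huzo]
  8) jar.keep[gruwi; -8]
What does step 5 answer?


→ almanac.stepdays(n: -274)
← 2018-04-03
→ jar.carries(k: gruwi)
← yes
→ jar.roster()
← [gruwi]
→ almanac.untilx(d: 2018-08-10)
← 129
→ almanac.stepdays(n: -214)
← 2017-09-01
→ almanac.monthend()
← 2017-09-30
→ jar.lookup(k: huzo)
← ToolError: no such key huzo
→ jar.keep(k: gruwi, v: -8)
← 557

Answer: 2017-09-01


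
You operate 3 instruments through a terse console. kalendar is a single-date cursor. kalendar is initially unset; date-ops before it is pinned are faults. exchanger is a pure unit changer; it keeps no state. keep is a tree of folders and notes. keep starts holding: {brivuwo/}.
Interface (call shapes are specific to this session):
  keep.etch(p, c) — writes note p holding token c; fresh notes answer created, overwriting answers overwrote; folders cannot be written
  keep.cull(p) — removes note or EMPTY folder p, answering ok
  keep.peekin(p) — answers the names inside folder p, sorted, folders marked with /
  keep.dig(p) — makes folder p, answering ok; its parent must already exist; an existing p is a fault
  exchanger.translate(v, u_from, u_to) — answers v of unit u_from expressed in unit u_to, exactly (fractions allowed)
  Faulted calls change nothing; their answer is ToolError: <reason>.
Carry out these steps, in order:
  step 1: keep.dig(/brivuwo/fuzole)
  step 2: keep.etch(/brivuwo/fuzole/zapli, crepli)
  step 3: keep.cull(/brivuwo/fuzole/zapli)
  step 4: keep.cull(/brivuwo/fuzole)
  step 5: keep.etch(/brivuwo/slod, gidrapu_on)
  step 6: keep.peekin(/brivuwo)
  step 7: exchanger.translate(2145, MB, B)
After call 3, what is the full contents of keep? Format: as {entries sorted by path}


Answer: {brivuwo/, brivuwo/fuzole/}

Derivation:
~$ dig /brivuwo/fuzole
= ok
~$ etch /brivuwo/fuzole/zapli crepli
= created
~$ cull /brivuwo/fuzole/zapli
= ok
~$ cull /brivuwo/fuzole
= ok
~$ etch /brivuwo/slod gidrapu_on
= created
~$ peekin /brivuwo
= [slod]
~$ translate 2145 MB B
= 2145000000


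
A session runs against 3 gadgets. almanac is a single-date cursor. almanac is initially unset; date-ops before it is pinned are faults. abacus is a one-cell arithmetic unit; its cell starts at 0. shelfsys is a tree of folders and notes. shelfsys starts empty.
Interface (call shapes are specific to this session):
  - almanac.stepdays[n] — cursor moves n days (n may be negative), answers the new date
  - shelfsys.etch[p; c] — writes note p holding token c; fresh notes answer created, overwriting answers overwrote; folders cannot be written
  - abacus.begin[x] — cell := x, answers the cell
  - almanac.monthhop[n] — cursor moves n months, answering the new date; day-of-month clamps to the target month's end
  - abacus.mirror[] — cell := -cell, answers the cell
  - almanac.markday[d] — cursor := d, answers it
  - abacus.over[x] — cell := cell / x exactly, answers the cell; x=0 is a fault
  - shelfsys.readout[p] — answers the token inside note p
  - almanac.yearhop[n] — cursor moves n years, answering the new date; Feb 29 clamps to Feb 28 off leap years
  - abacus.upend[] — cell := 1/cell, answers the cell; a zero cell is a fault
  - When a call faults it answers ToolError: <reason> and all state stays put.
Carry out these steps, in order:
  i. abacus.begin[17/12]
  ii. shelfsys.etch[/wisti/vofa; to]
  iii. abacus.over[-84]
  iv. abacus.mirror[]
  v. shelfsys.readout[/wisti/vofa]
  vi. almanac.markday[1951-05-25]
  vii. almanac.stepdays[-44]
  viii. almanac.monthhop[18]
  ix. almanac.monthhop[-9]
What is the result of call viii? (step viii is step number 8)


Answer: 1952-10-11

Derivation:
~$ abacus.begin x=17/12
:: 17/12
~$ shelfsys.etch p=/wisti/vofa c=to
:: ToolError: no parent
~$ abacus.over x=-84
:: -17/1008
~$ abacus.mirror
:: 17/1008
~$ shelfsys.readout p=/wisti/vofa
:: ToolError: not found
~$ almanac.markday d=1951-05-25
:: 1951-05-25
~$ almanac.stepdays n=-44
:: 1951-04-11
~$ almanac.monthhop n=18
:: 1952-10-11
~$ almanac.monthhop n=-9
:: 1952-01-11


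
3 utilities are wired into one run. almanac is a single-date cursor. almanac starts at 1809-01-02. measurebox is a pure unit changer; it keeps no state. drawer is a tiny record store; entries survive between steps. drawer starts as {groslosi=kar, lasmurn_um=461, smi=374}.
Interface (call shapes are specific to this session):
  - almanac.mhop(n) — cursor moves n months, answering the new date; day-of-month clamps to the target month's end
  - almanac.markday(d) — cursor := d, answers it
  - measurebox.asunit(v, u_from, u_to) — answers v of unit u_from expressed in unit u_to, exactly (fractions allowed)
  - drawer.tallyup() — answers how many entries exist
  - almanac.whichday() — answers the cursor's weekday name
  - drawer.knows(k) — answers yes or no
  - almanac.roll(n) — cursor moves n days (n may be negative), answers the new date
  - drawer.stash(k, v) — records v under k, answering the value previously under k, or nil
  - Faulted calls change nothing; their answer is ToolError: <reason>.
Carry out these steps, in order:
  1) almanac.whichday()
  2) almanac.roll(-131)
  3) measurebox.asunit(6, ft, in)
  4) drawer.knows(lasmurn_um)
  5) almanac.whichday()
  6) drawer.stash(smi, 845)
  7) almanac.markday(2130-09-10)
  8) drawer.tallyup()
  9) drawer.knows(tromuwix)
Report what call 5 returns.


Answer: Wednesday

Derivation:
// almanac.whichday() == Monday
// almanac.roll(n=-131) == 1808-08-24
// measurebox.asunit(v=6, u_from=ft, u_to=in) == 72
// drawer.knows(k=lasmurn_um) == yes
// almanac.whichday() == Wednesday
// drawer.stash(k=smi, v=845) == 374
// almanac.markday(d=2130-09-10) == 2130-09-10
// drawer.tallyup() == 3
// drawer.knows(k=tromuwix) == no


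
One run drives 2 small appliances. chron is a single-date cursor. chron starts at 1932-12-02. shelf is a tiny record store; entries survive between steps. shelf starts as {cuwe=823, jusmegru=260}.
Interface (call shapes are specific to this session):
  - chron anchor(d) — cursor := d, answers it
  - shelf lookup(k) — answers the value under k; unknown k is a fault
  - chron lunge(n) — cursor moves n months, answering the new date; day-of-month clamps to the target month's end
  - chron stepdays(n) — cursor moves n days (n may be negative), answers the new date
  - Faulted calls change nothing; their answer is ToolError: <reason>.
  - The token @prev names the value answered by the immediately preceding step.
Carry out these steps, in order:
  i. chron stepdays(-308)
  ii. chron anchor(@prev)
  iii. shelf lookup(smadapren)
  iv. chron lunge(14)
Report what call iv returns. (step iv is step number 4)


Calling chron stepdays on -308, → 1932-01-29.
Using chron anchor on @prev, → 1932-01-29.
Using shelf lookup on smadapren: ToolError: no such key smadapren.
I call chron lunge on 14, and see 1933-03-29.

Answer: 1933-03-29


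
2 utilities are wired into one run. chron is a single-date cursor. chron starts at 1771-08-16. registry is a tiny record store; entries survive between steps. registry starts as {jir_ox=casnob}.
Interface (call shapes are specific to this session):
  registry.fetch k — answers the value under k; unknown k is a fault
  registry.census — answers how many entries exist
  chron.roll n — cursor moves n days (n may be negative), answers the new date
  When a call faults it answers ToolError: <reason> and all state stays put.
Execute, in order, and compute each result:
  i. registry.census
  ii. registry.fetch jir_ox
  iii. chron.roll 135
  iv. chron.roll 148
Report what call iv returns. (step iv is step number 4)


I run registry.census(), giving 1.
I call registry.fetch passing k='jir_ox', yielding casnob.
Then chron.roll passing n='135', and observe 1771-12-29.
Next I call chron.roll passing n='148': 1772-05-25.

Answer: 1772-05-25


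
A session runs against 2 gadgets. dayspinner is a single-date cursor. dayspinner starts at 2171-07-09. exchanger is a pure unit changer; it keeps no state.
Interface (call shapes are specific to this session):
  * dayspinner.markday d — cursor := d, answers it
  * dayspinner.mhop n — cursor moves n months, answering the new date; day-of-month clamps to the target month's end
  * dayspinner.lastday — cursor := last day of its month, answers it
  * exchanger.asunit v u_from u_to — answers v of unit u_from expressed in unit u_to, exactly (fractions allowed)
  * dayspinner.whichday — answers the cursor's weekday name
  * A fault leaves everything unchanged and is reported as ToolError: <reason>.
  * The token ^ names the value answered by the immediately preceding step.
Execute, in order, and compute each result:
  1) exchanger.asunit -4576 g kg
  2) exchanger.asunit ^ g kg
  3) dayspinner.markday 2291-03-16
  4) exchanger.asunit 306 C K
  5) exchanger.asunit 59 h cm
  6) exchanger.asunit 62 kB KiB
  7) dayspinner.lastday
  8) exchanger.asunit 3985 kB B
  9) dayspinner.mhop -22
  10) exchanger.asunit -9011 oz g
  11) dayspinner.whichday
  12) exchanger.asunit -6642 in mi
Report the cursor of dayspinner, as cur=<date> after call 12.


Answer: cur=2289-05-31

Derivation:
I try asunit using v: -4576, u_from: g, u_to: kg, and see -572/125.
Using asunit using v: ^, u_from: g, u_to: kg, — result: -143/31250.
Calling markday using d: 2291-03-16, — result: 2291-03-16.
Calling asunit using v: 306, u_from: C, u_to: K, → 11583/20.
Next I call asunit using v: 59, u_from: h, u_to: cm, — result: ToolError: incompatible units.
I call asunit using v: 62, u_from: kB, u_to: KiB: 3875/64.
Invoking lastday(), which returns 2291-03-31.
Calling asunit using v: 3985, u_from: kB, u_to: B, and see 3985000.
Invoking mhop using n: -22, and observe 2289-05-31.
I invoke asunit using v: -9011, u_from: oz, u_to: g, and see -408732084607/1600000.
I try whichday, which returns Friday.
Now I run asunit using v: -6642, u_from: in, u_to: mi, and observe -369/3520.


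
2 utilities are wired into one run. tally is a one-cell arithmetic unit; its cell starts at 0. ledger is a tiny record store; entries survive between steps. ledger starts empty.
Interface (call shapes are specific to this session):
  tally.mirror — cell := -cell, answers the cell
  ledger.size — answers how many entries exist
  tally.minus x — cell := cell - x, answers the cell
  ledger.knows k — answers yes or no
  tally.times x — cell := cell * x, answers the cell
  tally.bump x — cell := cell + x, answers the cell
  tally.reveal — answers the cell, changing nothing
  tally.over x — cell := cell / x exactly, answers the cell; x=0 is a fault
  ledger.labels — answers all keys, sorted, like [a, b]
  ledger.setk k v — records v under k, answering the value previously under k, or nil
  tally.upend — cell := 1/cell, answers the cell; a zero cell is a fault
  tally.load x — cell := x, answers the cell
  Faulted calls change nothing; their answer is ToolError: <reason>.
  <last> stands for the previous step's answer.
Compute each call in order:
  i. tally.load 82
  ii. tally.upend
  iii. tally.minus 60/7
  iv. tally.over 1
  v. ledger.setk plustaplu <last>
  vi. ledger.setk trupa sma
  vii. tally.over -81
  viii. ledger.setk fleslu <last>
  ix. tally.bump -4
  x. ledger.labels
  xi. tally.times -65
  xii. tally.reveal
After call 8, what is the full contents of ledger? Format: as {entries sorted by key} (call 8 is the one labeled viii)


Answer: {fleslu=4913/46494, plustaplu=-4913/574, trupa=sma}

Derivation:
> load x: 82
:: 82
> upend
:: 1/82
> minus x: 60/7
:: -4913/574
> over x: 1
:: -4913/574
> setk k: plustaplu v: <last>
:: nil
> setk k: trupa v: sma
:: nil
> over x: -81
:: 4913/46494
> setk k: fleslu v: <last>
:: nil
> bump x: -4
:: -181063/46494
> labels
:: [fleslu, plustaplu, trupa]
> times x: -65
:: 11769095/46494
> reveal
:: 11769095/46494


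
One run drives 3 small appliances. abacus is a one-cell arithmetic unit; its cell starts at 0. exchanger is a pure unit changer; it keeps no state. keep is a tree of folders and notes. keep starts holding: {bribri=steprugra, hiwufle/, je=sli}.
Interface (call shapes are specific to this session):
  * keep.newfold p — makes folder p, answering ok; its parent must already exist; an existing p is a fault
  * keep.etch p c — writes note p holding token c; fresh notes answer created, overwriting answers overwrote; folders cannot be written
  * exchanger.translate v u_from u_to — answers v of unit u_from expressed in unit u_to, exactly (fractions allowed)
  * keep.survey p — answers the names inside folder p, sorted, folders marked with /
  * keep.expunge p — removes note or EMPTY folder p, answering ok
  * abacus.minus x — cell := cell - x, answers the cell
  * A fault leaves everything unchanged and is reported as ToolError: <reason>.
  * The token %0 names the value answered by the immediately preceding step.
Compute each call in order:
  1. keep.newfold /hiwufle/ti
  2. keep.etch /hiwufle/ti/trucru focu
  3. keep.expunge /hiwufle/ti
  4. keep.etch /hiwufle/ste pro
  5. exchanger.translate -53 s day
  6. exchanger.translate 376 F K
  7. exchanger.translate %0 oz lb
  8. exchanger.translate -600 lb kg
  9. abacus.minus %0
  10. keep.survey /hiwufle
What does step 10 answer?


% newfold(p=/hiwufle/ti) : ok
% etch(p=/hiwufle/ti/trucru, c=focu) : created
% expunge(p=/hiwufle/ti) : ToolError: not empty
% etch(p=/hiwufle/ste, c=pro) : created
% translate(v=-53, u_from=s, u_to=day) : -53/86400
% translate(v=376, u_from=F, u_to=K) : 83567/180
% translate(v=%0, u_from=oz, u_to=lb) : 83567/2880
% translate(v=-600, u_from=lb, u_to=kg) : -136077711/500000
% minus(x=%0) : 136077711/500000
% survey(p=/hiwufle) : [ste, ti/]

Answer: [ste, ti/]


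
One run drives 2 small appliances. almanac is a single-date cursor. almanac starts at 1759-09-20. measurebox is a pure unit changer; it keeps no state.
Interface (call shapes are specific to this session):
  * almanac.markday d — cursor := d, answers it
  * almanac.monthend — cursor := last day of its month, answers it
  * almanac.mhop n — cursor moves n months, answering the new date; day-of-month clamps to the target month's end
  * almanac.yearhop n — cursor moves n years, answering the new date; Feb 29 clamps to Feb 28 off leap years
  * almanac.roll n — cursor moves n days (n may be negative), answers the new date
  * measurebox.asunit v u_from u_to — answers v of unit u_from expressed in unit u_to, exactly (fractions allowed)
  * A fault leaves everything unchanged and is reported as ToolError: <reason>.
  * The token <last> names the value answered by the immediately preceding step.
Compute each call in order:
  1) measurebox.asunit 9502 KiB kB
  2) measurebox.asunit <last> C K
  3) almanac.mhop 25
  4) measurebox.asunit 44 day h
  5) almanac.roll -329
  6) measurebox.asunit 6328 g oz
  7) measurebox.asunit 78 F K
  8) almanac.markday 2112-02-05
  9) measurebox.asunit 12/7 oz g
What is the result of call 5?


Act: measurebox.asunit[v: 9502; u_from: KiB; u_to: kB]
Obs: 1216256/125
Act: measurebox.asunit[v: <last>; u_from: C; u_to: K]
Obs: 5001599/500
Act: almanac.mhop[n: 25]
Obs: 1761-10-20
Act: measurebox.asunit[v: 44; u_from: day; u_to: h]
Obs: 1056
Act: almanac.roll[n: -329]
Obs: 1760-11-25
Act: measurebox.asunit[v: 6328; u_from: g; u_to: oz]
Obs: 1446400000/6479891
Act: measurebox.asunit[v: 78; u_from: F; u_to: K]
Obs: 53767/180
Act: almanac.markday[d: 2112-02-05]
Obs: 2112-02-05
Act: measurebox.asunit[v: 12/7; u_from: oz; u_to: g]
Obs: 19439673/400000

Answer: 1760-11-25


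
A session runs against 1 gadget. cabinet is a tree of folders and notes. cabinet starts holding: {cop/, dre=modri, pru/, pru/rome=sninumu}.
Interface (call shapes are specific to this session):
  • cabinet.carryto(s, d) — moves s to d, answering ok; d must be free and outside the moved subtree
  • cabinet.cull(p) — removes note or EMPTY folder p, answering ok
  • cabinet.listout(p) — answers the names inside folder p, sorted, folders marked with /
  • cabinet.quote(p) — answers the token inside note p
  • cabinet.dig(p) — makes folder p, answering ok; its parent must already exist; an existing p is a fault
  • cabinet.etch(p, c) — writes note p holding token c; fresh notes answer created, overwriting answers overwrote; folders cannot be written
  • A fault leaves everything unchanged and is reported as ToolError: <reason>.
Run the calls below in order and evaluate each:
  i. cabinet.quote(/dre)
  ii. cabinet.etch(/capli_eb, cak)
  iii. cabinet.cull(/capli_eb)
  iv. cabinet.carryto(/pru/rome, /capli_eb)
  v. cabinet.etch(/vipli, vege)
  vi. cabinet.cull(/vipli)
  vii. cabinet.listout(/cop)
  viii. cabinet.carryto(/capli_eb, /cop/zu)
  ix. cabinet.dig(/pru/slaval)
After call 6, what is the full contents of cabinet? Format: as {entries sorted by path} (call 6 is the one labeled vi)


Answer: {capli_eb=sninumu, cop/, dre=modri, pru/}

Derivation:
% cabinet.quote p=/dre
= modri
% cabinet.etch p=/capli_eb c=cak
= created
% cabinet.cull p=/capli_eb
= ok
% cabinet.carryto s=/pru/rome d=/capli_eb
= ok
% cabinet.etch p=/vipli c=vege
= created
% cabinet.cull p=/vipli
= ok
% cabinet.listout p=/cop
= []
% cabinet.carryto s=/capli_eb d=/cop/zu
= ok
% cabinet.dig p=/pru/slaval
= ok


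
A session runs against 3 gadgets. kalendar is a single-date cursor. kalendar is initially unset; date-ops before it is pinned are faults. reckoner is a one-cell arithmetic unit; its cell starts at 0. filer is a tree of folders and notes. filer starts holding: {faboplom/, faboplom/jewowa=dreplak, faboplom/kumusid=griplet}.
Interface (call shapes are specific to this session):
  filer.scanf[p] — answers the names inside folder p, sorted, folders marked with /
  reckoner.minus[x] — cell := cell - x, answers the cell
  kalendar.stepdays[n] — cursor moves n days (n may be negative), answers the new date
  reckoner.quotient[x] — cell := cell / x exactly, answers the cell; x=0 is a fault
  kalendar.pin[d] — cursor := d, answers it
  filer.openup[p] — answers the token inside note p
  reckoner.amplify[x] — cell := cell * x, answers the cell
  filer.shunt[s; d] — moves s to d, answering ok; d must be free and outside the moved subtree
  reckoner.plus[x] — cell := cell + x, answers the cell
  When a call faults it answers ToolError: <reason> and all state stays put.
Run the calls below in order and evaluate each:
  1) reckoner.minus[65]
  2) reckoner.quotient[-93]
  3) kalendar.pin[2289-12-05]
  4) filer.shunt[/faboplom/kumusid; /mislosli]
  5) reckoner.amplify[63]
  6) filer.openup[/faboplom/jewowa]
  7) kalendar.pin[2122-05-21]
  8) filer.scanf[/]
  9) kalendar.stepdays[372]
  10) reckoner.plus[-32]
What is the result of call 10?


>> reckoner.minus(65)
<< -65
>> reckoner.quotient(-93)
<< 65/93
>> kalendar.pin(2289-12-05)
<< 2289-12-05
>> filer.shunt(/faboplom/kumusid, /mislosli)
<< ok
>> reckoner.amplify(63)
<< 1365/31
>> filer.openup(/faboplom/jewowa)
<< dreplak
>> kalendar.pin(2122-05-21)
<< 2122-05-21
>> filer.scanf(/)
<< [faboplom/, mislosli]
>> kalendar.stepdays(372)
<< 2123-05-28
>> reckoner.plus(-32)
<< 373/31

Answer: 373/31


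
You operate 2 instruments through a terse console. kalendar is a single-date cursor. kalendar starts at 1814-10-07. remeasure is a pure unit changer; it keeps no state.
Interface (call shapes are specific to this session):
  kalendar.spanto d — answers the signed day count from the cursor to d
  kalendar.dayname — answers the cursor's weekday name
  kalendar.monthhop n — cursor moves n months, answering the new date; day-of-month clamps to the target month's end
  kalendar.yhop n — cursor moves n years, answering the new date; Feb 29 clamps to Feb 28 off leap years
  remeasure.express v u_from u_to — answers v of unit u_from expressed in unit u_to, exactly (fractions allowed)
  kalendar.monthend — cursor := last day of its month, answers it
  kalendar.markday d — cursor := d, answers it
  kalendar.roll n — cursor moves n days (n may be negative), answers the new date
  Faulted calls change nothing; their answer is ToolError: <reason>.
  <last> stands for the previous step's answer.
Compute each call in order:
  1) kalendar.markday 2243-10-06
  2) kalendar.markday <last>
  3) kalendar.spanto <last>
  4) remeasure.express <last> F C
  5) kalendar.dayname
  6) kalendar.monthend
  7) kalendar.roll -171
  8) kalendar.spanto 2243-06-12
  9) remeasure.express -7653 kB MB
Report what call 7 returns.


Do: kalendar.markday[d: 2243-10-06]
See: 2243-10-06
Do: kalendar.markday[d: <last>]
See: 2243-10-06
Do: kalendar.spanto[d: <last>]
See: 0
Do: remeasure.express[v: <last>; u_from: F; u_to: C]
See: -160/9
Do: kalendar.dayname[]
See: Friday
Do: kalendar.monthend[]
See: 2243-10-31
Do: kalendar.roll[n: -171]
See: 2243-05-13
Do: kalendar.spanto[d: 2243-06-12]
See: 30
Do: remeasure.express[v: -7653; u_from: kB; u_to: MB]
See: -7653/1000

Answer: 2243-05-13


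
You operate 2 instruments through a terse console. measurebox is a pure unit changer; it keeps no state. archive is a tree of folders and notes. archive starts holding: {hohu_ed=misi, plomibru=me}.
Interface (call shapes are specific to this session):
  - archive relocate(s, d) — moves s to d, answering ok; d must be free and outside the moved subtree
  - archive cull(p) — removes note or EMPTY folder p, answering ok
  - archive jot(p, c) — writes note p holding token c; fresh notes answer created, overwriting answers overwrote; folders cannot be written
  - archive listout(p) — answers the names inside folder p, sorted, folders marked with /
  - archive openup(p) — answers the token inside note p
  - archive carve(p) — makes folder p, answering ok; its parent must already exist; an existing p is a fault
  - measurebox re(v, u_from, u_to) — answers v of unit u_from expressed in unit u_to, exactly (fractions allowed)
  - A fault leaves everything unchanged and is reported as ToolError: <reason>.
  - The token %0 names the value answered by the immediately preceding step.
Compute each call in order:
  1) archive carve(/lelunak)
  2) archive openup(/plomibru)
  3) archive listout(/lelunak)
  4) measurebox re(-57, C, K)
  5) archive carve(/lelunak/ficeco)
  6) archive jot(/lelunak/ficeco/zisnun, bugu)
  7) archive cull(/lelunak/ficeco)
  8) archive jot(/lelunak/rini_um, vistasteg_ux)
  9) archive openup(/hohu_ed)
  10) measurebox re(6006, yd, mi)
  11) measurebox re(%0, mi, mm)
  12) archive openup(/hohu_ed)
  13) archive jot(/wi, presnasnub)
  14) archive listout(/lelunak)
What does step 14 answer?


Answer: [ficeco/, rini_um]

Derivation:
-> archive carve(p: /lelunak)
<- ok
-> archive openup(p: /plomibru)
<- me
-> archive listout(p: /lelunak)
<- []
-> measurebox re(v: -57, u_from: C, u_to: K)
<- 4323/20
-> archive carve(p: /lelunak/ficeco)
<- ok
-> archive jot(p: /lelunak/ficeco/zisnun, c: bugu)
<- created
-> archive cull(p: /lelunak/ficeco)
<- ToolError: not empty
-> archive jot(p: /lelunak/rini_um, c: vistasteg_ux)
<- created
-> archive openup(p: /hohu_ed)
<- misi
-> measurebox re(v: 6006, u_from: yd, u_to: mi)
<- 273/80
-> measurebox re(v: %0, u_from: mi, u_to: mm)
<- 27459432/5
-> archive openup(p: /hohu_ed)
<- misi
-> archive jot(p: /wi, c: presnasnub)
<- created
-> archive listout(p: /lelunak)
<- [ficeco/, rini_um]


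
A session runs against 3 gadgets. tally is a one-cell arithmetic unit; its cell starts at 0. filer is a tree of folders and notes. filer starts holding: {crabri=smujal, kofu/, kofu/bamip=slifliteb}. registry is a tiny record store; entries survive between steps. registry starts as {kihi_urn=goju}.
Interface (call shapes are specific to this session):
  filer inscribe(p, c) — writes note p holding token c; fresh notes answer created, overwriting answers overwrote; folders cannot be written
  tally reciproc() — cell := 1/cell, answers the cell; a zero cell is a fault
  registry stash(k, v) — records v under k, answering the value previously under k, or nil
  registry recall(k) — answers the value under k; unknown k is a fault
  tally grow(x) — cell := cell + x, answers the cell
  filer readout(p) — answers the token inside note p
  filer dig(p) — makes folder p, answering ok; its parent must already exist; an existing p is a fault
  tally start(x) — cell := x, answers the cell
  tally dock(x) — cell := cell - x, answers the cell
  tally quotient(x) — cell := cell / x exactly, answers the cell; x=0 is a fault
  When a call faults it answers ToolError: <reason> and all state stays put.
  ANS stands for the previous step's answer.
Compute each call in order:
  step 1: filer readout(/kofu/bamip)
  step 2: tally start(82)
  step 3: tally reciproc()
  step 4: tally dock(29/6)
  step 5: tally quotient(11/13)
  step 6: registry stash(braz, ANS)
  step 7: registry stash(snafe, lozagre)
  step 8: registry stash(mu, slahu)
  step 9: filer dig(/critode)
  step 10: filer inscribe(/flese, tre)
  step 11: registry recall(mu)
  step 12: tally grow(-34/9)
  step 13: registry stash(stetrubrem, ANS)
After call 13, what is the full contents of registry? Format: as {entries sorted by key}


Answer: {braz=-7709/1353, kihi_urn=goju, mu=slahu, snafe=lozagre, stetrubrem=-38461/4059}

Derivation:
$ filer readout p: /kofu/bamip
[out] slifliteb
$ tally start x: 82
[out] 82
$ tally reciproc
[out] 1/82
$ tally dock x: 29/6
[out] -593/123
$ tally quotient x: 11/13
[out] -7709/1353
$ registry stash k: braz v: ANS
[out] nil
$ registry stash k: snafe v: lozagre
[out] nil
$ registry stash k: mu v: slahu
[out] nil
$ filer dig p: /critode
[out] ok
$ filer inscribe p: /flese c: tre
[out] created
$ registry recall k: mu
[out] slahu
$ tally grow x: -34/9
[out] -38461/4059
$ registry stash k: stetrubrem v: ANS
[out] nil


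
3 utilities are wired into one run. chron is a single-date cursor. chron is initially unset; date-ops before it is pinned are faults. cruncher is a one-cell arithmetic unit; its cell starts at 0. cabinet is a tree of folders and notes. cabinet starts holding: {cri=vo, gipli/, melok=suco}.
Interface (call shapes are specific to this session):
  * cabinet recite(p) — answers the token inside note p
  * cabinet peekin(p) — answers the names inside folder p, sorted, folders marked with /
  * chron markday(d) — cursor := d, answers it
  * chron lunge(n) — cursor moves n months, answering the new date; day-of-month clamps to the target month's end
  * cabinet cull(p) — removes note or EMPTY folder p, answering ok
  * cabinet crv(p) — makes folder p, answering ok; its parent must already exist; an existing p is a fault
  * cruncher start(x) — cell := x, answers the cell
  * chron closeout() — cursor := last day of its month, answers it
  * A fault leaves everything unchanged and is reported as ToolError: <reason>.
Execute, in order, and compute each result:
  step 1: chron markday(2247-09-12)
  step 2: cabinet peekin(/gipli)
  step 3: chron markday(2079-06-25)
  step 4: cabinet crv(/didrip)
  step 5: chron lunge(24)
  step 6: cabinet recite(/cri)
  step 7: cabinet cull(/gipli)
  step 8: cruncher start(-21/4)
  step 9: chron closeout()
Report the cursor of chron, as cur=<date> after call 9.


Act: chron markday[2247-09-12]
Obs: 2247-09-12
Act: cabinet peekin[/gipli]
Obs: []
Act: chron markday[2079-06-25]
Obs: 2079-06-25
Act: cabinet crv[/didrip]
Obs: ok
Act: chron lunge[24]
Obs: 2081-06-25
Act: cabinet recite[/cri]
Obs: vo
Act: cabinet cull[/gipli]
Obs: ok
Act: cruncher start[-21/4]
Obs: -21/4
Act: chron closeout[]
Obs: 2081-06-30

Answer: cur=2081-06-30


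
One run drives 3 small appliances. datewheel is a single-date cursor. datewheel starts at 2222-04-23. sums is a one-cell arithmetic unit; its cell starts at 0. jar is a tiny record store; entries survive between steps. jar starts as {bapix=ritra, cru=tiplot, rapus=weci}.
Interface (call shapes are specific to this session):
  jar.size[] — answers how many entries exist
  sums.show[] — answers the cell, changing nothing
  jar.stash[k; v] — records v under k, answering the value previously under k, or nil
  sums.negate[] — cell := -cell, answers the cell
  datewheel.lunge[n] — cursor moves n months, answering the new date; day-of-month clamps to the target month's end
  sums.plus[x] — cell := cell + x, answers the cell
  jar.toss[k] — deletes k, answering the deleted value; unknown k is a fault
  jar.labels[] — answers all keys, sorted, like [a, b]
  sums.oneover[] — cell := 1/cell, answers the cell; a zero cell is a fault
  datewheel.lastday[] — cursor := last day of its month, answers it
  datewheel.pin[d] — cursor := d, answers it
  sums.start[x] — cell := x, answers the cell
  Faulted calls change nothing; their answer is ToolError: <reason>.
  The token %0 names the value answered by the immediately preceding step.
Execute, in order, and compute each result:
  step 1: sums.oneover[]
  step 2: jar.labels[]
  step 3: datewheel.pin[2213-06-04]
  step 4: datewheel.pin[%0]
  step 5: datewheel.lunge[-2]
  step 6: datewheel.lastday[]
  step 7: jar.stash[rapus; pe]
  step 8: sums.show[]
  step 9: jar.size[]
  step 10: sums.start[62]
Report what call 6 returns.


Answer: 2213-04-30

Derivation:
·→ sums.oneover()
·← ToolError: reciprocal of zero
·→ jar.labels()
·← [bapix, cru, rapus]
·→ datewheel.pin(d: 2213-06-04)
·← 2213-06-04
·→ datewheel.pin(d: %0)
·← 2213-06-04
·→ datewheel.lunge(n: -2)
·← 2213-04-04
·→ datewheel.lastday()
·← 2213-04-30
·→ jar.stash(k: rapus, v: pe)
·← weci
·→ sums.show()
·← 0
·→ jar.size()
·← 3
·→ sums.start(x: 62)
·← 62


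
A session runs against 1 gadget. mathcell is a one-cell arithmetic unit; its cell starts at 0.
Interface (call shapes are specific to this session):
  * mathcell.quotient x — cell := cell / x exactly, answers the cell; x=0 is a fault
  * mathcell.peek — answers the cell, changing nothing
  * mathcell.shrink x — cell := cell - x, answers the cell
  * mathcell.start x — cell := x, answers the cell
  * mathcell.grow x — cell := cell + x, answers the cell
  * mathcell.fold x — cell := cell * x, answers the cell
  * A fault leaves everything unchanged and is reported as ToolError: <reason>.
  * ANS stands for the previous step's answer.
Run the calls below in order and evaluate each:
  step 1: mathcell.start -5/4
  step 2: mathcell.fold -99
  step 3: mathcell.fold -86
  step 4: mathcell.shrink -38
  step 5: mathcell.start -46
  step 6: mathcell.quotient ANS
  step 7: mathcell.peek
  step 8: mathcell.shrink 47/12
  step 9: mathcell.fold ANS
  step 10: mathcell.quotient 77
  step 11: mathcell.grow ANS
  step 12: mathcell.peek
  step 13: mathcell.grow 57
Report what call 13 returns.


Answer: 45319/792

Derivation:
I invoke start using -5/4, and get -5/4.
I invoke fold using -99, and see 495/4.
I use fold using -86, which returns -21285/2.
I try shrink using -38: -21209/2.
Next I call start using -46, and see -46.
I invoke quotient using ANS, — result: 1.
I run peek, — result: 1.
Then shrink using 47/12: -35/12.
I invoke fold using ANS, and get 1225/144.
I invoke quotient using 77, → 175/1584.
I use grow using ANS, yielding 175/792.
Using peek: 175/792.
Next I call grow using 57, — result: 45319/792.


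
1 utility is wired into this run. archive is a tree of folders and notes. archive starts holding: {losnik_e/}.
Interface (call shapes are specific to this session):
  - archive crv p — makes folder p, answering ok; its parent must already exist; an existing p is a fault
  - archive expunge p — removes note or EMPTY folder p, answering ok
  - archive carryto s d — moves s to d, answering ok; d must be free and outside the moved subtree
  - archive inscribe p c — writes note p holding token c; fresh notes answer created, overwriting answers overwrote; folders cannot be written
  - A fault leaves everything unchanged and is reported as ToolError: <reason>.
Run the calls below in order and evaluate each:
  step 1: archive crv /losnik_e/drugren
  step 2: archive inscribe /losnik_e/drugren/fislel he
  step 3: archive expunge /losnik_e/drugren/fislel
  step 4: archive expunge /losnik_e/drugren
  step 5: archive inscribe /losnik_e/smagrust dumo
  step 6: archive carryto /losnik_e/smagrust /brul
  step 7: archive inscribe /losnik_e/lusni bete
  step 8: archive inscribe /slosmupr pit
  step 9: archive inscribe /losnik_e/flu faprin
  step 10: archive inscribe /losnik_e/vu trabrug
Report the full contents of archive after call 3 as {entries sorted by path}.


;; 1. archive crv(p='/losnik_e/drugren') == ok
;; 2. archive inscribe(p='/losnik_e/drugren/fislel', c='he') == created
;; 3. archive expunge(p='/losnik_e/drugren/fislel') == ok
;; 4. archive expunge(p='/losnik_e/drugren') == ok
;; 5. archive inscribe(p='/losnik_e/smagrust', c='dumo') == created
;; 6. archive carryto(s='/losnik_e/smagrust', d='/brul') == ok
;; 7. archive inscribe(p='/losnik_e/lusni', c='bete') == created
;; 8. archive inscribe(p='/slosmupr', c='pit') == created
;; 9. archive inscribe(p='/losnik_e/flu', c='faprin') == created
;; 10. archive inscribe(p='/losnik_e/vu', c='trabrug') == created

Answer: {losnik_e/, losnik_e/drugren/}


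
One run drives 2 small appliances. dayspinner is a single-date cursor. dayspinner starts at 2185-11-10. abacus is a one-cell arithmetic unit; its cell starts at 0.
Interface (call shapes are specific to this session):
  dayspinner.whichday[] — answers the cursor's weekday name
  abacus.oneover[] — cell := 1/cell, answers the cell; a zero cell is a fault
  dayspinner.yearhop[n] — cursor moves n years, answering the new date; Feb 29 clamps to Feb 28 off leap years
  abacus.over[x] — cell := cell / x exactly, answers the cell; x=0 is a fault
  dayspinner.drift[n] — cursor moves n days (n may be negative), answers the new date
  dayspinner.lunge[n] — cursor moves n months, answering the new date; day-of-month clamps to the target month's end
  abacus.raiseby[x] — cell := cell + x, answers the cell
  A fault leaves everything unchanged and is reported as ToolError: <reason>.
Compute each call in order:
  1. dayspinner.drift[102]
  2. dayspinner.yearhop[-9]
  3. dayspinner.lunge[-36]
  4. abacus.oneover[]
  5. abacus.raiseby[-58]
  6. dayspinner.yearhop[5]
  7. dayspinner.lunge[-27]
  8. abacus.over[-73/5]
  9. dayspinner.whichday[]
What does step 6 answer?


# dayspinner.drift(102) ~> 2186-02-20
# dayspinner.yearhop(-9) ~> 2177-02-20
# dayspinner.lunge(-36) ~> 2174-02-20
# abacus.oneover() ~> ToolError: reciprocal of zero
# abacus.raiseby(-58) ~> -58
# dayspinner.yearhop(5) ~> 2179-02-20
# dayspinner.lunge(-27) ~> 2176-11-20
# abacus.over(-73/5) ~> 290/73
# dayspinner.whichday() ~> Wednesday

Answer: 2179-02-20


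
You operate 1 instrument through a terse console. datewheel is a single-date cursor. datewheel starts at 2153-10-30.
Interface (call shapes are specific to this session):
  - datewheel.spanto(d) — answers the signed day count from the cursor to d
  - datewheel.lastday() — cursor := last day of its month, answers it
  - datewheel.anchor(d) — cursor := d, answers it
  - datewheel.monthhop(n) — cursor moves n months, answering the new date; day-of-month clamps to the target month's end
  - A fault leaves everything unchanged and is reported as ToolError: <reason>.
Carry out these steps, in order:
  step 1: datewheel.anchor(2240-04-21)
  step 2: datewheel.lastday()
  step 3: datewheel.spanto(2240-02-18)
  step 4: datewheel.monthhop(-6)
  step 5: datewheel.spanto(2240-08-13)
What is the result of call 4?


Answer: 2239-10-30

Derivation:
% datewheel.anchor d→2240-04-21
  2240-04-21
% datewheel.lastday
  2240-04-30
% datewheel.spanto d→2240-02-18
  -72
% datewheel.monthhop n→-6
  2239-10-30
% datewheel.spanto d→2240-08-13
  288


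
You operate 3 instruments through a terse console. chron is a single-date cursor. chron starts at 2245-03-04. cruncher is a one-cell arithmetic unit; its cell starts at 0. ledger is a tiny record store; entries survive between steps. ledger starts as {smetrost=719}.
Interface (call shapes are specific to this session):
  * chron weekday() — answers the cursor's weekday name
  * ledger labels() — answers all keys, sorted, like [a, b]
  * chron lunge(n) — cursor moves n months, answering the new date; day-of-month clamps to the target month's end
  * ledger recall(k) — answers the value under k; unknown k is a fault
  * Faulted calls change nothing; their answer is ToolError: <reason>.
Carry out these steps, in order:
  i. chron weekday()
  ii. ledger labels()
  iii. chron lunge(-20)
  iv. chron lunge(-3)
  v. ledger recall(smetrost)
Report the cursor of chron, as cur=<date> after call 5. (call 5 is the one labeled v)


Answer: cur=2243-04-04

Derivation:
;; 1. chron weekday() -> Tuesday
;; 2. ledger labels() -> [smetrost]
;; 3. chron lunge(n: -20) -> 2243-07-04
;; 4. chron lunge(n: -3) -> 2243-04-04
;; 5. ledger recall(k: smetrost) -> 719


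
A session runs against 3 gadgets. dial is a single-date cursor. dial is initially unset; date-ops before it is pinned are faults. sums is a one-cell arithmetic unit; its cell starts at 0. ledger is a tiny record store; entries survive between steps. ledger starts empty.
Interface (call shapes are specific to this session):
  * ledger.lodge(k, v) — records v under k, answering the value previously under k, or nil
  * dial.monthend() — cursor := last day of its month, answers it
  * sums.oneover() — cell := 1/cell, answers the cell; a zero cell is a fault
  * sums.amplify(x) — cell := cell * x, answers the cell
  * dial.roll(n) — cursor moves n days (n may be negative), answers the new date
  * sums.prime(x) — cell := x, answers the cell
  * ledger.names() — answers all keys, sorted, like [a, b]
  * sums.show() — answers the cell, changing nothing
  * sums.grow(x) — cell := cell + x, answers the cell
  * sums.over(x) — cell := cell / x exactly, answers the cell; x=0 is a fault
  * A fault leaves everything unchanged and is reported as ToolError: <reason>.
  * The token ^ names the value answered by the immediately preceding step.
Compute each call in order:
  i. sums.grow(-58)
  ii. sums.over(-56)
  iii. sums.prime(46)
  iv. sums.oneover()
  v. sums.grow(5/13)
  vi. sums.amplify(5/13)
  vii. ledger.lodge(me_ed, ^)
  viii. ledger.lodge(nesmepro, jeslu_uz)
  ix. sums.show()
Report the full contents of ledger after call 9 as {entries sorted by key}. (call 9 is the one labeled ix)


>> sums.grow(x→-58)
<< -58
>> sums.over(x→-56)
<< 29/28
>> sums.prime(x→46)
<< 46
>> sums.oneover()
<< 1/46
>> sums.grow(x→5/13)
<< 243/598
>> sums.amplify(x→5/13)
<< 1215/7774
>> ledger.lodge(k→me_ed, v→^)
<< nil
>> ledger.lodge(k→nesmepro, v→jeslu_uz)
<< nil
>> sums.show()
<< 1215/7774

Answer: {me_ed=1215/7774, nesmepro=jeslu_uz}


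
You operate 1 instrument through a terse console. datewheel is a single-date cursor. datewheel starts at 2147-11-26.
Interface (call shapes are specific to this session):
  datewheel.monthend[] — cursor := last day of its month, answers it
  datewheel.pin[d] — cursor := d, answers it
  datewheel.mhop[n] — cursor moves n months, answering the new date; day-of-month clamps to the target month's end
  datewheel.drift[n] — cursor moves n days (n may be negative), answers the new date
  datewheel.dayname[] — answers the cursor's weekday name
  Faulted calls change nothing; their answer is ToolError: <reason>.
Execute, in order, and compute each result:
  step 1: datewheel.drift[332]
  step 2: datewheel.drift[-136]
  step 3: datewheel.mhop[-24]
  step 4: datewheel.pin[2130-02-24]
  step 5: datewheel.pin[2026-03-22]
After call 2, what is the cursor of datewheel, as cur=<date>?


Answer: cur=2148-06-09

Derivation:
[in] datewheel.drift n: 332
[out] 2148-10-23
[in] datewheel.drift n: -136
[out] 2148-06-09
[in] datewheel.mhop n: -24
[out] 2146-06-09
[in] datewheel.pin d: 2130-02-24
[out] 2130-02-24
[in] datewheel.pin d: 2026-03-22
[out] 2026-03-22
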